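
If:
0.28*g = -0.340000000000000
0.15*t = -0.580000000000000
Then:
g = -1.21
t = -3.87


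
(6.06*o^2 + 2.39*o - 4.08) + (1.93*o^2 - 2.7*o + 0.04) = 7.99*o^2 - 0.31*o - 4.04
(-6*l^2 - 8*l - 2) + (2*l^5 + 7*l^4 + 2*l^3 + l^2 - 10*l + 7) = 2*l^5 + 7*l^4 + 2*l^3 - 5*l^2 - 18*l + 5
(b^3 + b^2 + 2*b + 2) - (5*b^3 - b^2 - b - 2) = -4*b^3 + 2*b^2 + 3*b + 4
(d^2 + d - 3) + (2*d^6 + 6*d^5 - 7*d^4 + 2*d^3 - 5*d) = 2*d^6 + 6*d^5 - 7*d^4 + 2*d^3 + d^2 - 4*d - 3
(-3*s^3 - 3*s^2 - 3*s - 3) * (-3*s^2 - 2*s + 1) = 9*s^5 + 15*s^4 + 12*s^3 + 12*s^2 + 3*s - 3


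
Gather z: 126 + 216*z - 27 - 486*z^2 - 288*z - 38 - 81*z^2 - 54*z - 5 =-567*z^2 - 126*z + 56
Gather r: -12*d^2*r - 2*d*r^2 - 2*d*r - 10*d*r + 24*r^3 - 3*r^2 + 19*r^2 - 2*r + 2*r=24*r^3 + r^2*(16 - 2*d) + r*(-12*d^2 - 12*d)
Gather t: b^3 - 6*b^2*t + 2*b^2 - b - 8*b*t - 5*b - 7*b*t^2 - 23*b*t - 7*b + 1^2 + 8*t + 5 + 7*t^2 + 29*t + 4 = b^3 + 2*b^2 - 13*b + t^2*(7 - 7*b) + t*(-6*b^2 - 31*b + 37) + 10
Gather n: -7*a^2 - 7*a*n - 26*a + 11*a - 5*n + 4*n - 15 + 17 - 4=-7*a^2 - 15*a + n*(-7*a - 1) - 2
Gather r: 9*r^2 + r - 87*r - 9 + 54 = 9*r^2 - 86*r + 45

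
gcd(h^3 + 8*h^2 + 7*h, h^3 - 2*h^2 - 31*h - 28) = h + 1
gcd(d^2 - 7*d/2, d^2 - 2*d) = d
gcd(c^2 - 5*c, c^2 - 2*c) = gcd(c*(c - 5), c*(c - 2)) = c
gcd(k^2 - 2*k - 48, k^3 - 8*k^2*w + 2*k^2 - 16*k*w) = 1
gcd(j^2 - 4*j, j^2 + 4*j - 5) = 1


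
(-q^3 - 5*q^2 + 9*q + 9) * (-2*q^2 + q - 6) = 2*q^5 + 9*q^4 - 17*q^3 + 21*q^2 - 45*q - 54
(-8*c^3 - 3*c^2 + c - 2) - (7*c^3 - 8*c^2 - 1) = -15*c^3 + 5*c^2 + c - 1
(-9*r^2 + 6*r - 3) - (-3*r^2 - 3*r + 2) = -6*r^2 + 9*r - 5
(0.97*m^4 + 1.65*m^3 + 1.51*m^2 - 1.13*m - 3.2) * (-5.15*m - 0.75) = -4.9955*m^5 - 9.225*m^4 - 9.014*m^3 + 4.687*m^2 + 17.3275*m + 2.4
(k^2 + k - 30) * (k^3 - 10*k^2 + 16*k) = k^5 - 9*k^4 - 24*k^3 + 316*k^2 - 480*k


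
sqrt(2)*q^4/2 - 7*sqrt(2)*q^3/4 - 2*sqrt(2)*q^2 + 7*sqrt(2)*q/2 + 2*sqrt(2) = (q - 4)*(q + 1/2)*(q - sqrt(2))*(sqrt(2)*q/2 + 1)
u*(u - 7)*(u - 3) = u^3 - 10*u^2 + 21*u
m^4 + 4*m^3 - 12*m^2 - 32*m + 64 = (m - 2)^2*(m + 4)^2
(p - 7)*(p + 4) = p^2 - 3*p - 28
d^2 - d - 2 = (d - 2)*(d + 1)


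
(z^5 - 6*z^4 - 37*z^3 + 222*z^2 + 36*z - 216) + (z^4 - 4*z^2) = z^5 - 5*z^4 - 37*z^3 + 218*z^2 + 36*z - 216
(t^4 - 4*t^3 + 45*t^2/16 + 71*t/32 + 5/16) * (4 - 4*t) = -4*t^5 + 20*t^4 - 109*t^3/4 + 19*t^2/8 + 61*t/8 + 5/4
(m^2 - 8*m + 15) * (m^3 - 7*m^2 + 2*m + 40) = m^5 - 15*m^4 + 73*m^3 - 81*m^2 - 290*m + 600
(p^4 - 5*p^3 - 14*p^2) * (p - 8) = p^5 - 13*p^4 + 26*p^3 + 112*p^2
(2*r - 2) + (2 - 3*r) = -r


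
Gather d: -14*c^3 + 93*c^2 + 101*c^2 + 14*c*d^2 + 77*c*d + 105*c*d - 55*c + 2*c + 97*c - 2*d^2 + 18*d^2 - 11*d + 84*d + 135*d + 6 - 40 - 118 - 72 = -14*c^3 + 194*c^2 + 44*c + d^2*(14*c + 16) + d*(182*c + 208) - 224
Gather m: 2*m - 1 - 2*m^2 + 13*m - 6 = -2*m^2 + 15*m - 7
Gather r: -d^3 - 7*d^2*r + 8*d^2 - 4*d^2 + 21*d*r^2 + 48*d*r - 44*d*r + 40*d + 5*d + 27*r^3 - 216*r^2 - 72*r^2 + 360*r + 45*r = -d^3 + 4*d^2 + 45*d + 27*r^3 + r^2*(21*d - 288) + r*(-7*d^2 + 4*d + 405)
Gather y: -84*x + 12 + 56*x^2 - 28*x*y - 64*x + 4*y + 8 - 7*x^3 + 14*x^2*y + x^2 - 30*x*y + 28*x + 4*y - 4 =-7*x^3 + 57*x^2 - 120*x + y*(14*x^2 - 58*x + 8) + 16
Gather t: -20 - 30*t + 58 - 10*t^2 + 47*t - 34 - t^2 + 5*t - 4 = -11*t^2 + 22*t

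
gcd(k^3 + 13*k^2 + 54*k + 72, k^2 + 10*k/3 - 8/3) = k + 4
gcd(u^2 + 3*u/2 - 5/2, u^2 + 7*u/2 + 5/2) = u + 5/2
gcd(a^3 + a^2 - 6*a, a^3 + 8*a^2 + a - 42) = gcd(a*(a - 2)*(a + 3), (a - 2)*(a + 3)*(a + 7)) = a^2 + a - 6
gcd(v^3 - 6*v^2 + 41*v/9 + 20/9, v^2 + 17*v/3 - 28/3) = v - 4/3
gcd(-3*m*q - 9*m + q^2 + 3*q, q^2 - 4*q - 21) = q + 3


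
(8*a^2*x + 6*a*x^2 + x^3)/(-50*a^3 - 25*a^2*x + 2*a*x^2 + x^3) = x*(4*a + x)/(-25*a^2 + x^2)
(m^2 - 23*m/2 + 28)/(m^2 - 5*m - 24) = (m - 7/2)/(m + 3)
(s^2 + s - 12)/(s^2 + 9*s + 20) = (s - 3)/(s + 5)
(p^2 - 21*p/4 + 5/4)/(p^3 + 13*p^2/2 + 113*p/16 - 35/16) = 4*(p - 5)/(4*p^2 + 27*p + 35)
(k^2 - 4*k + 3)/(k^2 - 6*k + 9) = (k - 1)/(k - 3)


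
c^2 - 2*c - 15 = (c - 5)*(c + 3)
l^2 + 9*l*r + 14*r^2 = (l + 2*r)*(l + 7*r)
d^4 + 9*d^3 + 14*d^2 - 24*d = d*(d - 1)*(d + 4)*(d + 6)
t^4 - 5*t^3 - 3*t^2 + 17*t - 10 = (t - 5)*(t - 1)^2*(t + 2)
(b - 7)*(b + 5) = b^2 - 2*b - 35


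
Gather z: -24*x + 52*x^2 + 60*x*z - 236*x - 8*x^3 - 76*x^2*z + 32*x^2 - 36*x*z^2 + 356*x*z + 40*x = -8*x^3 + 84*x^2 - 36*x*z^2 - 220*x + z*(-76*x^2 + 416*x)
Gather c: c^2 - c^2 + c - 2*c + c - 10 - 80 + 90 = 0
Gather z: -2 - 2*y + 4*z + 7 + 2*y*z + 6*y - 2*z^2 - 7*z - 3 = 4*y - 2*z^2 + z*(2*y - 3) + 2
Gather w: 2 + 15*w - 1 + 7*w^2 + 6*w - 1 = 7*w^2 + 21*w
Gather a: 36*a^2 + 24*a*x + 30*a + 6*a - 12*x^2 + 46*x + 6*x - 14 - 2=36*a^2 + a*(24*x + 36) - 12*x^2 + 52*x - 16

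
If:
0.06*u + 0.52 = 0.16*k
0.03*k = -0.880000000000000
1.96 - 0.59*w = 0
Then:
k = -29.33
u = -86.89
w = 3.32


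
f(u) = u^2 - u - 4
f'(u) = 2*u - 1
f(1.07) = -3.93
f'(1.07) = 1.14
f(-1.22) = -1.29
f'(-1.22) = -3.44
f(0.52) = -4.25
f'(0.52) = 0.04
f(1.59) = -3.06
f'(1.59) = 2.18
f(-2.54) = 4.99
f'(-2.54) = -6.08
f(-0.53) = -3.19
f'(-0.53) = -2.06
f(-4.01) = 16.09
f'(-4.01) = -9.02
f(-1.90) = 1.51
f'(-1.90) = -4.80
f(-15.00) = 236.00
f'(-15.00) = -31.00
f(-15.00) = 236.00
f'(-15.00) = -31.00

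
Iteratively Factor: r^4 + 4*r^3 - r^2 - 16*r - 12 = (r + 2)*(r^3 + 2*r^2 - 5*r - 6) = (r - 2)*(r + 2)*(r^2 + 4*r + 3) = (r - 2)*(r + 1)*(r + 2)*(r + 3)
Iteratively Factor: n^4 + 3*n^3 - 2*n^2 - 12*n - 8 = (n + 1)*(n^3 + 2*n^2 - 4*n - 8) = (n + 1)*(n + 2)*(n^2 - 4) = (n + 1)*(n + 2)^2*(n - 2)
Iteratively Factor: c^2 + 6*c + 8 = (c + 4)*(c + 2)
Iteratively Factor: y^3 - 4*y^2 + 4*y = (y - 2)*(y^2 - 2*y) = y*(y - 2)*(y - 2)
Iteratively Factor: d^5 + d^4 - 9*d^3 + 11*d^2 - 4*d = (d - 1)*(d^4 + 2*d^3 - 7*d^2 + 4*d) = (d - 1)^2*(d^3 + 3*d^2 - 4*d) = (d - 1)^3*(d^2 + 4*d) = (d - 1)^3*(d + 4)*(d)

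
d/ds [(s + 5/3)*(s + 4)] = 2*s + 17/3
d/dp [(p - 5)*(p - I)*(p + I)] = 3*p^2 - 10*p + 1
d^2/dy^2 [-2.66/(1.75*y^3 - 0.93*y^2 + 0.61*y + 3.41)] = ((27.93*y - 4.9476)*(1.75*y^3 - 0.93*y^2 + 0.61*y + 3.41) - 2.66*(5.25*y^2 - 1.86*y + 0.61)*(10.5*y^2 - 3.72*y + 1.22))/(1.75*y^3 - 0.93*y^2 + 0.61*y + 3.41)^3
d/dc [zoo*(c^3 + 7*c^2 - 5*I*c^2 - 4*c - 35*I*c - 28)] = nan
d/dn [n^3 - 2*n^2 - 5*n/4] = 3*n^2 - 4*n - 5/4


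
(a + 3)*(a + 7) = a^2 + 10*a + 21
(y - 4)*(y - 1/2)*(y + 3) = y^3 - 3*y^2/2 - 23*y/2 + 6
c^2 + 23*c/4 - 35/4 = (c - 5/4)*(c + 7)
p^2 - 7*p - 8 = (p - 8)*(p + 1)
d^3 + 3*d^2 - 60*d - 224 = (d - 8)*(d + 4)*(d + 7)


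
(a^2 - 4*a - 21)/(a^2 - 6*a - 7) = (a + 3)/(a + 1)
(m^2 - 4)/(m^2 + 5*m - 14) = (m + 2)/(m + 7)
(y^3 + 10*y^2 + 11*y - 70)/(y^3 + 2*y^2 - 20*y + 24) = (y^2 + 12*y + 35)/(y^2 + 4*y - 12)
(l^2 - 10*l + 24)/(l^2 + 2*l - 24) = (l - 6)/(l + 6)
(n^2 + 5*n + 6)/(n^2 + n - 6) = (n + 2)/(n - 2)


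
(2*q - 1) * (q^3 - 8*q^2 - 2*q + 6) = 2*q^4 - 17*q^3 + 4*q^2 + 14*q - 6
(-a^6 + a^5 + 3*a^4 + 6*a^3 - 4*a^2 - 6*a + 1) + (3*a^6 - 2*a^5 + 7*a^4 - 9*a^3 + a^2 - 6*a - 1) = 2*a^6 - a^5 + 10*a^4 - 3*a^3 - 3*a^2 - 12*a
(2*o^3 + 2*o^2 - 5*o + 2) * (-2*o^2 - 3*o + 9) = -4*o^5 - 10*o^4 + 22*o^3 + 29*o^2 - 51*o + 18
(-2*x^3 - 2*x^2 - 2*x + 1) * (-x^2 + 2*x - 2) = 2*x^5 - 2*x^4 + 2*x^3 - x^2 + 6*x - 2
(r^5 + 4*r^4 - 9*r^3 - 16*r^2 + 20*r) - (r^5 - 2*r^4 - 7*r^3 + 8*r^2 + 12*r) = 6*r^4 - 2*r^3 - 24*r^2 + 8*r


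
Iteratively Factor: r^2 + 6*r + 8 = (r + 4)*(r + 2)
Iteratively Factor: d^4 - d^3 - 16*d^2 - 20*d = (d)*(d^3 - d^2 - 16*d - 20) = d*(d + 2)*(d^2 - 3*d - 10) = d*(d + 2)^2*(d - 5)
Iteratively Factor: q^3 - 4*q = (q + 2)*(q^2 - 2*q) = q*(q + 2)*(q - 2)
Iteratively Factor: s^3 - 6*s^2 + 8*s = (s - 4)*(s^2 - 2*s) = s*(s - 4)*(s - 2)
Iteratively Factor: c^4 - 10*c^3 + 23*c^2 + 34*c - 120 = (c - 5)*(c^3 - 5*c^2 - 2*c + 24) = (c - 5)*(c - 3)*(c^2 - 2*c - 8) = (c - 5)*(c - 4)*(c - 3)*(c + 2)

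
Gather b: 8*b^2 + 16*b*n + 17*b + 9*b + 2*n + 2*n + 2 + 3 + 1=8*b^2 + b*(16*n + 26) + 4*n + 6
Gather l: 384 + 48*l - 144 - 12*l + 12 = 36*l + 252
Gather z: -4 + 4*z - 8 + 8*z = 12*z - 12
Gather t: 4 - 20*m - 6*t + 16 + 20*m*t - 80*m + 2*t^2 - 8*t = -100*m + 2*t^2 + t*(20*m - 14) + 20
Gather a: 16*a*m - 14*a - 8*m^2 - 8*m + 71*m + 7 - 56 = a*(16*m - 14) - 8*m^2 + 63*m - 49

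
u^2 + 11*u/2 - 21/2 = (u - 3/2)*(u + 7)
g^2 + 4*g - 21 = (g - 3)*(g + 7)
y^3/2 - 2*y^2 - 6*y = y*(y/2 + 1)*(y - 6)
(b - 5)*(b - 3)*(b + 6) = b^3 - 2*b^2 - 33*b + 90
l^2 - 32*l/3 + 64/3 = (l - 8)*(l - 8/3)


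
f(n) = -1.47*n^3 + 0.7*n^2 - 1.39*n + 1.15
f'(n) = -4.41*n^2 + 1.4*n - 1.39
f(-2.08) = 20.30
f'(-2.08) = -23.38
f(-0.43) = 1.99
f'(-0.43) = -2.81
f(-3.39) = 71.18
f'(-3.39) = -56.82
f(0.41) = 0.60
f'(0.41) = -1.56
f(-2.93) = 48.21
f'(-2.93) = -43.35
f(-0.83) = 3.63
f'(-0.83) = -5.59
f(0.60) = 0.25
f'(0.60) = -2.14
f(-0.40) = 1.91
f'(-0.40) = -2.66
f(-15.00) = 5140.75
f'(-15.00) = -1014.64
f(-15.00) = 5140.75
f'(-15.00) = -1014.64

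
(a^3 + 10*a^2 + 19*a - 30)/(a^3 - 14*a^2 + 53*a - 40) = (a^2 + 11*a + 30)/(a^2 - 13*a + 40)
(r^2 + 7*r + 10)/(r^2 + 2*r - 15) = (r + 2)/(r - 3)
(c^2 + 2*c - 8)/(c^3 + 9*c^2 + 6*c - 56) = 1/(c + 7)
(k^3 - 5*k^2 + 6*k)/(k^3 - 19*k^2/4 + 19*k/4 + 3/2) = 4*k/(4*k + 1)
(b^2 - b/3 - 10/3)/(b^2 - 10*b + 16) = (b + 5/3)/(b - 8)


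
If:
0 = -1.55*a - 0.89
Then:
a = -0.57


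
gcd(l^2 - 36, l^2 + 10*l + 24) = l + 6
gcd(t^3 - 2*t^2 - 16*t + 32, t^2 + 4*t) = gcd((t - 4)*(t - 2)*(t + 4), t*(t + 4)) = t + 4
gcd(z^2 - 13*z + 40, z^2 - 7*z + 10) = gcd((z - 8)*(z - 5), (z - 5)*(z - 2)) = z - 5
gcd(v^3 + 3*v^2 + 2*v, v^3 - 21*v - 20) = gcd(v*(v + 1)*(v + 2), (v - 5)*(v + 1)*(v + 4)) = v + 1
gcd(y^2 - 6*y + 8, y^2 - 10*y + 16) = y - 2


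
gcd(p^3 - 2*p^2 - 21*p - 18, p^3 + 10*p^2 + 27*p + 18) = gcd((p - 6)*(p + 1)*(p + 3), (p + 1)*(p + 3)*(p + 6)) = p^2 + 4*p + 3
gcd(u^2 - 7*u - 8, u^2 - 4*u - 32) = u - 8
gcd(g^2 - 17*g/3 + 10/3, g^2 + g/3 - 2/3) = g - 2/3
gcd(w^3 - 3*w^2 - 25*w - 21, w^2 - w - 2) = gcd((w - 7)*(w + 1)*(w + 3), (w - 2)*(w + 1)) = w + 1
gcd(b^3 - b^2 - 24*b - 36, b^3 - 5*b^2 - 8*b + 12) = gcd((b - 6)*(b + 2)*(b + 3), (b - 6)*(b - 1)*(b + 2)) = b^2 - 4*b - 12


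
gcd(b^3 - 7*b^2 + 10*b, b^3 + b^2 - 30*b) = b^2 - 5*b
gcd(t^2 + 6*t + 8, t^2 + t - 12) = t + 4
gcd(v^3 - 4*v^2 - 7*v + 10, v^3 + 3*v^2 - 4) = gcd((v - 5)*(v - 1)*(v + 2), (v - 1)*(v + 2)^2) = v^2 + v - 2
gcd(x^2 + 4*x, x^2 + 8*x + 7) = 1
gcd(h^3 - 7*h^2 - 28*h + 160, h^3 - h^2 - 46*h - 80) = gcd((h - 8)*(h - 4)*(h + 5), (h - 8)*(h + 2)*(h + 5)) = h^2 - 3*h - 40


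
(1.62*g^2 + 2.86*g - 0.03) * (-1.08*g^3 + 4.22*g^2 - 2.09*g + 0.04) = -1.7496*g^5 + 3.7476*g^4 + 8.7158*g^3 - 6.0392*g^2 + 0.1771*g - 0.0012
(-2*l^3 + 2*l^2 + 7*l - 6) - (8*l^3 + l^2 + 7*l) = -10*l^3 + l^2 - 6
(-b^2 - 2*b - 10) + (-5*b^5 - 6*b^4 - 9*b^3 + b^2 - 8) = -5*b^5 - 6*b^4 - 9*b^3 - 2*b - 18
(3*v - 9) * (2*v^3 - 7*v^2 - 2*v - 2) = 6*v^4 - 39*v^3 + 57*v^2 + 12*v + 18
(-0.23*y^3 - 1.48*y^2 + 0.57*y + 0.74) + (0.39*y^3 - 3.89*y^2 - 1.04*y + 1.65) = 0.16*y^3 - 5.37*y^2 - 0.47*y + 2.39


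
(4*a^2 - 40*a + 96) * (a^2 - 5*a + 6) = 4*a^4 - 60*a^3 + 320*a^2 - 720*a + 576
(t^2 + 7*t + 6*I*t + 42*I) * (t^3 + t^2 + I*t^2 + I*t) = t^5 + 8*t^4 + 7*I*t^4 + t^3 + 56*I*t^3 - 48*t^2 + 49*I*t^2 - 42*t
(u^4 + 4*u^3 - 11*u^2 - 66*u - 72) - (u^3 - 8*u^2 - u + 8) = u^4 + 3*u^3 - 3*u^2 - 65*u - 80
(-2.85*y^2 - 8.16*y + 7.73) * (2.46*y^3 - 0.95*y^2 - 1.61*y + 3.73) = -7.011*y^5 - 17.3661*y^4 + 31.3563*y^3 - 4.8364*y^2 - 42.8821*y + 28.8329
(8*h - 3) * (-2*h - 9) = -16*h^2 - 66*h + 27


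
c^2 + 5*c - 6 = (c - 1)*(c + 6)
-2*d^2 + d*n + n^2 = (-d + n)*(2*d + n)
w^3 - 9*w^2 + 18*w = w*(w - 6)*(w - 3)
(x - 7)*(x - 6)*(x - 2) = x^3 - 15*x^2 + 68*x - 84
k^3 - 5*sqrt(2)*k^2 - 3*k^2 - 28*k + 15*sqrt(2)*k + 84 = (k - 3)*(k - 7*sqrt(2))*(k + 2*sqrt(2))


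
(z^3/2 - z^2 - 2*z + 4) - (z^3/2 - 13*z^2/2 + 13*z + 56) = 11*z^2/2 - 15*z - 52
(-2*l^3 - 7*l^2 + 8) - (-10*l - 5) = -2*l^3 - 7*l^2 + 10*l + 13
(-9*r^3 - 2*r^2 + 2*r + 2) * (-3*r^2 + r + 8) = 27*r^5 - 3*r^4 - 80*r^3 - 20*r^2 + 18*r + 16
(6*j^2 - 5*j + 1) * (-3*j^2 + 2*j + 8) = -18*j^4 + 27*j^3 + 35*j^2 - 38*j + 8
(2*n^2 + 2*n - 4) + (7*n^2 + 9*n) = 9*n^2 + 11*n - 4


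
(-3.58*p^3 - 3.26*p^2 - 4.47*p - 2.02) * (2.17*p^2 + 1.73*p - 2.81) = -7.7686*p^5 - 13.2676*p^4 - 5.2799*p^3 - 2.9559*p^2 + 9.0661*p + 5.6762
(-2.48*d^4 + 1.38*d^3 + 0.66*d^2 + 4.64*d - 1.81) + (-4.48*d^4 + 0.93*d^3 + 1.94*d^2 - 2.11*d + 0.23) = -6.96*d^4 + 2.31*d^3 + 2.6*d^2 + 2.53*d - 1.58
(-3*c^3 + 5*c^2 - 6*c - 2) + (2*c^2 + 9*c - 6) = -3*c^3 + 7*c^2 + 3*c - 8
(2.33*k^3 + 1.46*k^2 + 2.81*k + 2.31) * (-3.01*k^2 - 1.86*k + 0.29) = -7.0133*k^5 - 8.7284*k^4 - 10.498*k^3 - 11.7563*k^2 - 3.4817*k + 0.6699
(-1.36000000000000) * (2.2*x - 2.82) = 3.8352 - 2.992*x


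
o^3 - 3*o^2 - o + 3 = (o - 3)*(o - 1)*(o + 1)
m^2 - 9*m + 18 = (m - 6)*(m - 3)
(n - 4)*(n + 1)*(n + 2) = n^3 - n^2 - 10*n - 8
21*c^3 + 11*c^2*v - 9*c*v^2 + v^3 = (-7*c + v)*(-3*c + v)*(c + v)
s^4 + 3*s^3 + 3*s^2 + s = s*(s + 1)^3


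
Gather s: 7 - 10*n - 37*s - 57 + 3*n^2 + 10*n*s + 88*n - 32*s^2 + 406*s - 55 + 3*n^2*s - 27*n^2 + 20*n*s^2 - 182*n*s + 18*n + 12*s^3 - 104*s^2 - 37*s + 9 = -24*n^2 + 96*n + 12*s^3 + s^2*(20*n - 136) + s*(3*n^2 - 172*n + 332) - 96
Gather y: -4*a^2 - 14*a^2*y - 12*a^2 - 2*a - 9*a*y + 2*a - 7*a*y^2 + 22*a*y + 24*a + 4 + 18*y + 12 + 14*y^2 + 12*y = -16*a^2 + 24*a + y^2*(14 - 7*a) + y*(-14*a^2 + 13*a + 30) + 16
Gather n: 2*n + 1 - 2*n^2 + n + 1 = -2*n^2 + 3*n + 2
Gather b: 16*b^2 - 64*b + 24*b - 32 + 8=16*b^2 - 40*b - 24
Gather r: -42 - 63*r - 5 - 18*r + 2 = -81*r - 45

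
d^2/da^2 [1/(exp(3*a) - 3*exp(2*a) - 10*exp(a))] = ((-9*exp(2*a) + 12*exp(a) + 10)*(-exp(2*a) + 3*exp(a) + 10) - 2*(-3*exp(2*a) + 6*exp(a) + 10)^2)*exp(-a)/(-exp(2*a) + 3*exp(a) + 10)^3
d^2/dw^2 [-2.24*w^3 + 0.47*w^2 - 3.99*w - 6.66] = 0.94 - 13.44*w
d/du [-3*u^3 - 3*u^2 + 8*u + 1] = -9*u^2 - 6*u + 8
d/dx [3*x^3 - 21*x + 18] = 9*x^2 - 21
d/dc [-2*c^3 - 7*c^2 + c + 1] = -6*c^2 - 14*c + 1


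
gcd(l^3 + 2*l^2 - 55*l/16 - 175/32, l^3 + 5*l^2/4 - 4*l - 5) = l + 5/4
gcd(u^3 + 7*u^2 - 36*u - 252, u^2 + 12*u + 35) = u + 7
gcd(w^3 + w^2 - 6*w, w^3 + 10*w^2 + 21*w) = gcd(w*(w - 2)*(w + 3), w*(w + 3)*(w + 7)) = w^2 + 3*w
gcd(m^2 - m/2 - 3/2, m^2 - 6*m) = 1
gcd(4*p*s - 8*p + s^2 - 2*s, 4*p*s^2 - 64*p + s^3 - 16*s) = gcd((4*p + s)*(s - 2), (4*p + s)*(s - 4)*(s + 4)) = 4*p + s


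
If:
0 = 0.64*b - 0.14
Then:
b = 0.22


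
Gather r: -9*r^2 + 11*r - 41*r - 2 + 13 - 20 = -9*r^2 - 30*r - 9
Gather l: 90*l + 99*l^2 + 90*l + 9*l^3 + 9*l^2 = 9*l^3 + 108*l^2 + 180*l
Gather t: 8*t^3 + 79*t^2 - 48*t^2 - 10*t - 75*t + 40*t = 8*t^3 + 31*t^2 - 45*t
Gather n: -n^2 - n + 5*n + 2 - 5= -n^2 + 4*n - 3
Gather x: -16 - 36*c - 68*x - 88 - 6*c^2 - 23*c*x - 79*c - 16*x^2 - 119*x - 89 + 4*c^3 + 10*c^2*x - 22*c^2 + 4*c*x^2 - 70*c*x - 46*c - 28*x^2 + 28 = 4*c^3 - 28*c^2 - 161*c + x^2*(4*c - 44) + x*(10*c^2 - 93*c - 187) - 165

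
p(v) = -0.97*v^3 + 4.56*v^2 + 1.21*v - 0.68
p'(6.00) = -48.83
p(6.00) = -38.78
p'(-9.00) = -316.58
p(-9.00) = 1064.92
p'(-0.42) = -3.13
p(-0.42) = -0.31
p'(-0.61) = -5.44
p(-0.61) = 0.50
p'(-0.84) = -8.50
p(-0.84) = 2.10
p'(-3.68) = -71.76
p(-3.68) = 104.96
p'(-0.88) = -9.07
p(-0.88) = 2.45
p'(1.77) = 8.24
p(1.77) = 10.37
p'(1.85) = 8.12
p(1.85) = 11.02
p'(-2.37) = -36.75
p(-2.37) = 34.98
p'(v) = -2.91*v^2 + 9.12*v + 1.21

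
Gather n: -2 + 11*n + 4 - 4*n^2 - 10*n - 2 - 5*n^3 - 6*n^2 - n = -5*n^3 - 10*n^2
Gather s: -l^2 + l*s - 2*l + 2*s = -l^2 - 2*l + s*(l + 2)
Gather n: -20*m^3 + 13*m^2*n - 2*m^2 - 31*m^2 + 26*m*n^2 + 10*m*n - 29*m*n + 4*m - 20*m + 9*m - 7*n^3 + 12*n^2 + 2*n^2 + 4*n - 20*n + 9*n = -20*m^3 - 33*m^2 - 7*m - 7*n^3 + n^2*(26*m + 14) + n*(13*m^2 - 19*m - 7)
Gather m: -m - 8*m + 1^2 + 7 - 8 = -9*m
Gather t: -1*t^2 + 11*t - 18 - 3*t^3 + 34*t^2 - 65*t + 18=-3*t^3 + 33*t^2 - 54*t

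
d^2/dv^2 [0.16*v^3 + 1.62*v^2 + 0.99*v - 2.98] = 0.96*v + 3.24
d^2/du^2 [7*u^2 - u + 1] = 14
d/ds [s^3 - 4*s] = 3*s^2 - 4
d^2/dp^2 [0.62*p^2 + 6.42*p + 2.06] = 1.24000000000000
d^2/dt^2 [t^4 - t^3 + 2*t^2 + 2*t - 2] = 12*t^2 - 6*t + 4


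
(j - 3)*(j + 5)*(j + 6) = j^3 + 8*j^2 - 3*j - 90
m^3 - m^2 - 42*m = m*(m - 7)*(m + 6)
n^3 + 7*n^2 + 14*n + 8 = (n + 1)*(n + 2)*(n + 4)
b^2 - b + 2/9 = (b - 2/3)*(b - 1/3)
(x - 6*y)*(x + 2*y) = x^2 - 4*x*y - 12*y^2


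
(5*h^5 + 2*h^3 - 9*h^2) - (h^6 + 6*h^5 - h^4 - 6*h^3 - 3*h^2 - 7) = -h^6 - h^5 + h^4 + 8*h^3 - 6*h^2 + 7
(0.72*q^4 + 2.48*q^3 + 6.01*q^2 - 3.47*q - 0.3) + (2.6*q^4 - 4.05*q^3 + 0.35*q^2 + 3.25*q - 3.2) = 3.32*q^4 - 1.57*q^3 + 6.36*q^2 - 0.22*q - 3.5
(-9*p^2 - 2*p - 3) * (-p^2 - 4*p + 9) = 9*p^4 + 38*p^3 - 70*p^2 - 6*p - 27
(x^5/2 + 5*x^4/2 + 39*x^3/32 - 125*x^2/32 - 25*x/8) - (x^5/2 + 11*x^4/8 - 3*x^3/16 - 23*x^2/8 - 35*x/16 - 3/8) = 9*x^4/8 + 45*x^3/32 - 33*x^2/32 - 15*x/16 + 3/8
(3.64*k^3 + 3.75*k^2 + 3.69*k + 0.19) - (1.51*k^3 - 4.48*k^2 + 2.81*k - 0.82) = 2.13*k^3 + 8.23*k^2 + 0.88*k + 1.01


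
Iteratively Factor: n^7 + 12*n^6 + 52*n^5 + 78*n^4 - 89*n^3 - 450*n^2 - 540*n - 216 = (n + 2)*(n^6 + 10*n^5 + 32*n^4 + 14*n^3 - 117*n^2 - 216*n - 108) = (n - 2)*(n + 2)*(n^5 + 12*n^4 + 56*n^3 + 126*n^2 + 135*n + 54) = (n - 2)*(n + 2)*(n + 3)*(n^4 + 9*n^3 + 29*n^2 + 39*n + 18) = (n - 2)*(n + 1)*(n + 2)*(n + 3)*(n^3 + 8*n^2 + 21*n + 18) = (n - 2)*(n + 1)*(n + 2)*(n + 3)^2*(n^2 + 5*n + 6) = (n - 2)*(n + 1)*(n + 2)^2*(n + 3)^2*(n + 3)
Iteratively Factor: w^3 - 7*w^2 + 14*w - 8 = (w - 2)*(w^2 - 5*w + 4) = (w - 2)*(w - 1)*(w - 4)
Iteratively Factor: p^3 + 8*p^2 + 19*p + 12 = (p + 1)*(p^2 + 7*p + 12) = (p + 1)*(p + 3)*(p + 4)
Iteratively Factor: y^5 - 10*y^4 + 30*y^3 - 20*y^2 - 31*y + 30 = (y - 2)*(y^4 - 8*y^3 + 14*y^2 + 8*y - 15) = (y - 2)*(y - 1)*(y^3 - 7*y^2 + 7*y + 15) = (y - 2)*(y - 1)*(y + 1)*(y^2 - 8*y + 15) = (y - 3)*(y - 2)*(y - 1)*(y + 1)*(y - 5)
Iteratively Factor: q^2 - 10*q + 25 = (q - 5)*(q - 5)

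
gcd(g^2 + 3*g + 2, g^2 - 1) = g + 1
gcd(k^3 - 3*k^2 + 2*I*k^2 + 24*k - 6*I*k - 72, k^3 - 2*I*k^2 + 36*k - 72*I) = k + 6*I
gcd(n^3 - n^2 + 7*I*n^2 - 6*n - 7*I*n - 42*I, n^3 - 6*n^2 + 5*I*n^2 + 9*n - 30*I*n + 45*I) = n - 3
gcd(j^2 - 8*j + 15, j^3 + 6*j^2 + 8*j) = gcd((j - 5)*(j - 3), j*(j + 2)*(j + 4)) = 1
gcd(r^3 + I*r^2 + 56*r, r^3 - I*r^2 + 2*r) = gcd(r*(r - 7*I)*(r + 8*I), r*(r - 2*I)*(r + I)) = r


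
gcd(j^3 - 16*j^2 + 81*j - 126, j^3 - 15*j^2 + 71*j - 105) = j^2 - 10*j + 21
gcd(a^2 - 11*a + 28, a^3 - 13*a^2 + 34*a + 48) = 1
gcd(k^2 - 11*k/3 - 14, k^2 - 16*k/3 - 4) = k - 6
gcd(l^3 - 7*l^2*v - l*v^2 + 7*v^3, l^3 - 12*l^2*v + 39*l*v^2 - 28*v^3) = l^2 - 8*l*v + 7*v^2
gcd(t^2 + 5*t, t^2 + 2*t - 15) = t + 5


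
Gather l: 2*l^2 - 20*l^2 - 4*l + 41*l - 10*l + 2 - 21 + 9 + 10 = -18*l^2 + 27*l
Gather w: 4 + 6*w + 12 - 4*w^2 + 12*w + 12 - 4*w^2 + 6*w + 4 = -8*w^2 + 24*w + 32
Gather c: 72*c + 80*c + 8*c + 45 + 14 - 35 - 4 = 160*c + 20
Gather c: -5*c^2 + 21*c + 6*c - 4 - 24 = -5*c^2 + 27*c - 28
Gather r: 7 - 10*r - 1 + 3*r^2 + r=3*r^2 - 9*r + 6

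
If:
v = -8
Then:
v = -8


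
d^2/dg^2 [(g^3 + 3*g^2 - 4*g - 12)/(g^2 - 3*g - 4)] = 12*(3*g^3 + 6*g^2 + 18*g - 10)/(g^6 - 9*g^5 + 15*g^4 + 45*g^3 - 60*g^2 - 144*g - 64)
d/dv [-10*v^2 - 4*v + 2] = -20*v - 4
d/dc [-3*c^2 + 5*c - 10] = 5 - 6*c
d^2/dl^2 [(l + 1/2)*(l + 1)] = 2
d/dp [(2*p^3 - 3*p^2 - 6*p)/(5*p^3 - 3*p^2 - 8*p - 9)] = (9*p^4 + 28*p^3 - 48*p^2 + 54*p + 54)/(25*p^6 - 30*p^5 - 71*p^4 - 42*p^3 + 118*p^2 + 144*p + 81)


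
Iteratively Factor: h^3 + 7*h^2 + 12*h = (h + 3)*(h^2 + 4*h) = (h + 3)*(h + 4)*(h)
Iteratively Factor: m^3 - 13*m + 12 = (m - 1)*(m^2 + m - 12) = (m - 3)*(m - 1)*(m + 4)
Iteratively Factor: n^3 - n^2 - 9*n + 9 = (n - 3)*(n^2 + 2*n - 3) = (n - 3)*(n - 1)*(n + 3)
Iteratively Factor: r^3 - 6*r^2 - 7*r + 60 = (r - 4)*(r^2 - 2*r - 15) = (r - 4)*(r + 3)*(r - 5)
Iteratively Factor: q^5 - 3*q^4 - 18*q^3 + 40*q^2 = (q)*(q^4 - 3*q^3 - 18*q^2 + 40*q) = q^2*(q^3 - 3*q^2 - 18*q + 40) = q^2*(q - 5)*(q^2 + 2*q - 8) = q^2*(q - 5)*(q + 4)*(q - 2)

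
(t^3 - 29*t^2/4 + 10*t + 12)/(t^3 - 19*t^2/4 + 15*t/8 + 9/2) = 2*(t - 4)/(2*t - 3)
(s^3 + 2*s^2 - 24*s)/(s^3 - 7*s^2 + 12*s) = (s + 6)/(s - 3)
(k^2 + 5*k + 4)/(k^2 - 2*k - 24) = (k + 1)/(k - 6)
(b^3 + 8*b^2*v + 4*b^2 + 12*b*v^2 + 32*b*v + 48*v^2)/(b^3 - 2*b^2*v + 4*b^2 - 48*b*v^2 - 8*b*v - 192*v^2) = (-b - 2*v)/(-b + 8*v)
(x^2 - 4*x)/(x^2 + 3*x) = (x - 4)/(x + 3)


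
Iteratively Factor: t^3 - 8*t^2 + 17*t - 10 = (t - 2)*(t^2 - 6*t + 5) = (t - 5)*(t - 2)*(t - 1)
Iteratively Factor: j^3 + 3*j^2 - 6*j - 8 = (j - 2)*(j^2 + 5*j + 4) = (j - 2)*(j + 1)*(j + 4)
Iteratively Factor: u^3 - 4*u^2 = (u)*(u^2 - 4*u) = u^2*(u - 4)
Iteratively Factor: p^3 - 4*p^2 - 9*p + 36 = (p + 3)*(p^2 - 7*p + 12) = (p - 4)*(p + 3)*(p - 3)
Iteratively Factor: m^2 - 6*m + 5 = (m - 5)*(m - 1)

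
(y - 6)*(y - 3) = y^2 - 9*y + 18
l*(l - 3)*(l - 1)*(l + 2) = l^4 - 2*l^3 - 5*l^2 + 6*l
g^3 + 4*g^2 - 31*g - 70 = (g - 5)*(g + 2)*(g + 7)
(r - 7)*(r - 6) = r^2 - 13*r + 42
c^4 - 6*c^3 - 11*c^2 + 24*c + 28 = (c - 7)*(c - 2)*(c + 1)*(c + 2)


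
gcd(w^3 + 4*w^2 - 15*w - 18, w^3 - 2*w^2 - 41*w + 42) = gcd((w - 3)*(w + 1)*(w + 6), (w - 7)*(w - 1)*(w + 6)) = w + 6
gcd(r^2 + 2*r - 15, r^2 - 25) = r + 5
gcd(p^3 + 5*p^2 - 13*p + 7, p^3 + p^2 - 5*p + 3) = p^2 - 2*p + 1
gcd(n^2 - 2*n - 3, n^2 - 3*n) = n - 3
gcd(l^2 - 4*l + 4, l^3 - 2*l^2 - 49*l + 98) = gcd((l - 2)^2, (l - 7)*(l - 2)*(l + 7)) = l - 2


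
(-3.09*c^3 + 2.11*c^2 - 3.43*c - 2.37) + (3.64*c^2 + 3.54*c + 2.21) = -3.09*c^3 + 5.75*c^2 + 0.11*c - 0.16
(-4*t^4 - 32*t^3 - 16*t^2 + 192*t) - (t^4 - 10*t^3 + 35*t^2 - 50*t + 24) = -5*t^4 - 22*t^3 - 51*t^2 + 242*t - 24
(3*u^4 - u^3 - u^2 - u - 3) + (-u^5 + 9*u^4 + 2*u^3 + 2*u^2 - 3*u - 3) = -u^5 + 12*u^4 + u^3 + u^2 - 4*u - 6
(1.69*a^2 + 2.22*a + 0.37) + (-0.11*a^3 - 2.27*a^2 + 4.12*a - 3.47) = -0.11*a^3 - 0.58*a^2 + 6.34*a - 3.1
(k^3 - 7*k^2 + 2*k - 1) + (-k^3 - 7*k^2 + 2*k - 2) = -14*k^2 + 4*k - 3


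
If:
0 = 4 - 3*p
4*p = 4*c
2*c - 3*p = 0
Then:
No Solution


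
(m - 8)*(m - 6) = m^2 - 14*m + 48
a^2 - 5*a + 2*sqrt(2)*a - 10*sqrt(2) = (a - 5)*(a + 2*sqrt(2))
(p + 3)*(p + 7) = p^2 + 10*p + 21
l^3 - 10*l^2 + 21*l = l*(l - 7)*(l - 3)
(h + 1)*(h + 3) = h^2 + 4*h + 3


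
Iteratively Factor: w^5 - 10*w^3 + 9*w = (w - 3)*(w^4 + 3*w^3 - w^2 - 3*w) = (w - 3)*(w - 1)*(w^3 + 4*w^2 + 3*w) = (w - 3)*(w - 1)*(w + 1)*(w^2 + 3*w) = w*(w - 3)*(w - 1)*(w + 1)*(w + 3)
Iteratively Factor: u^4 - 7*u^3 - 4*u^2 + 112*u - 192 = (u + 4)*(u^3 - 11*u^2 + 40*u - 48) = (u - 4)*(u + 4)*(u^2 - 7*u + 12) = (u - 4)*(u - 3)*(u + 4)*(u - 4)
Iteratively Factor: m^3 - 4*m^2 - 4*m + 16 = (m - 4)*(m^2 - 4) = (m - 4)*(m + 2)*(m - 2)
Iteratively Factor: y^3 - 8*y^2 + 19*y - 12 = (y - 3)*(y^2 - 5*y + 4) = (y - 3)*(y - 1)*(y - 4)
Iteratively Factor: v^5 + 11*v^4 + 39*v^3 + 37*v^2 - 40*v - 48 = (v + 3)*(v^4 + 8*v^3 + 15*v^2 - 8*v - 16) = (v + 1)*(v + 3)*(v^3 + 7*v^2 + 8*v - 16) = (v - 1)*(v + 1)*(v + 3)*(v^2 + 8*v + 16) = (v - 1)*(v + 1)*(v + 3)*(v + 4)*(v + 4)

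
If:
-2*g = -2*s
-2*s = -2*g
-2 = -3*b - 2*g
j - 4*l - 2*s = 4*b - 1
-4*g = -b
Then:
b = 4/7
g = 1/7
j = 4*l + 11/7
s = 1/7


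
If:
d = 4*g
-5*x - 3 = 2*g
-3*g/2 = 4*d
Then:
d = 0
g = 0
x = -3/5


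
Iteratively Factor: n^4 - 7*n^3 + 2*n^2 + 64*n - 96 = (n - 2)*(n^3 - 5*n^2 - 8*n + 48) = (n - 4)*(n - 2)*(n^2 - n - 12) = (n - 4)^2*(n - 2)*(n + 3)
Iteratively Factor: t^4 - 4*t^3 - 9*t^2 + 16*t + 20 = (t + 1)*(t^3 - 5*t^2 - 4*t + 20) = (t - 2)*(t + 1)*(t^2 - 3*t - 10) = (t - 2)*(t + 1)*(t + 2)*(t - 5)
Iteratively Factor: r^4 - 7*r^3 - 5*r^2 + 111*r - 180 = (r - 5)*(r^3 - 2*r^2 - 15*r + 36) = (r - 5)*(r - 3)*(r^2 + r - 12) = (r - 5)*(r - 3)*(r + 4)*(r - 3)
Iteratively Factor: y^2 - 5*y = (y - 5)*(y)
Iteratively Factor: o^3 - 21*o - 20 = (o - 5)*(o^2 + 5*o + 4) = (o - 5)*(o + 4)*(o + 1)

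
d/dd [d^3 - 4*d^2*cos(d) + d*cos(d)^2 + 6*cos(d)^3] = 4*d^2*sin(d) + 3*d^2 - d*sin(2*d) - 8*d*cos(d) - 18*sin(d)*cos(d)^2 + cos(d)^2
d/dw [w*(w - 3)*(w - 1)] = 3*w^2 - 8*w + 3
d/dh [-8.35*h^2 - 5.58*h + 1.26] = -16.7*h - 5.58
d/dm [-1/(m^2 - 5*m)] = (2*m - 5)/(m^2*(m - 5)^2)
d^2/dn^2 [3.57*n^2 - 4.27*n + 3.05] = 7.14000000000000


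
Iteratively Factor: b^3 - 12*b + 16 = (b + 4)*(b^2 - 4*b + 4) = (b - 2)*(b + 4)*(b - 2)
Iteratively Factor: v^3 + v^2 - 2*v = (v)*(v^2 + v - 2) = v*(v - 1)*(v + 2)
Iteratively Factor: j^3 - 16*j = (j + 4)*(j^2 - 4*j) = (j - 4)*(j + 4)*(j)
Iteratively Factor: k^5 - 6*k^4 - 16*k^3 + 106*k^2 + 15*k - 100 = (k + 4)*(k^4 - 10*k^3 + 24*k^2 + 10*k - 25) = (k - 5)*(k + 4)*(k^3 - 5*k^2 - k + 5) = (k - 5)*(k - 1)*(k + 4)*(k^2 - 4*k - 5) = (k - 5)*(k - 1)*(k + 1)*(k + 4)*(k - 5)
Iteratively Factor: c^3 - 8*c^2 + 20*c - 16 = (c - 2)*(c^2 - 6*c + 8) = (c - 4)*(c - 2)*(c - 2)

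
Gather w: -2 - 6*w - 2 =-6*w - 4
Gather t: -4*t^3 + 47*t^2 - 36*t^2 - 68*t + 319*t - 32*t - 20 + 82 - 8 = -4*t^3 + 11*t^2 + 219*t + 54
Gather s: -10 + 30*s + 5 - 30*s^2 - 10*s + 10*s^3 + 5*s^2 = 10*s^3 - 25*s^2 + 20*s - 5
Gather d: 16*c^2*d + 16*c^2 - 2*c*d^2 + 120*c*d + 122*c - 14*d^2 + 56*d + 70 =16*c^2 + 122*c + d^2*(-2*c - 14) + d*(16*c^2 + 120*c + 56) + 70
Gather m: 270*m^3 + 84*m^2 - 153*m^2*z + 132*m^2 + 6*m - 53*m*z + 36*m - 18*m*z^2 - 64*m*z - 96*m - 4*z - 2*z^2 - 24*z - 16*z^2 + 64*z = 270*m^3 + m^2*(216 - 153*z) + m*(-18*z^2 - 117*z - 54) - 18*z^2 + 36*z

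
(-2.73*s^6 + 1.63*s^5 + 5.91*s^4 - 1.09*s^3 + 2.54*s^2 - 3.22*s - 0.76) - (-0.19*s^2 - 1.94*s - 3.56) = -2.73*s^6 + 1.63*s^5 + 5.91*s^4 - 1.09*s^3 + 2.73*s^2 - 1.28*s + 2.8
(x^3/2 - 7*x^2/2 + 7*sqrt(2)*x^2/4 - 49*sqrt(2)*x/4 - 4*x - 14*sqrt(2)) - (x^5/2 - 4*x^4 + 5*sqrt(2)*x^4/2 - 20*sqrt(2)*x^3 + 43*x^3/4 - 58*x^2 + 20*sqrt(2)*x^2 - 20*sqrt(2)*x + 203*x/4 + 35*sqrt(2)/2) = -x^5/2 - 5*sqrt(2)*x^4/2 + 4*x^4 - 41*x^3/4 + 20*sqrt(2)*x^3 - 73*sqrt(2)*x^2/4 + 109*x^2/2 - 219*x/4 + 31*sqrt(2)*x/4 - 63*sqrt(2)/2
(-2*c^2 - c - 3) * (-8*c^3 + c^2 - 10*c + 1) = 16*c^5 + 6*c^4 + 43*c^3 + 5*c^2 + 29*c - 3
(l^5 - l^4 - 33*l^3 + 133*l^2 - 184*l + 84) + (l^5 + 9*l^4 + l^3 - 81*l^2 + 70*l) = 2*l^5 + 8*l^4 - 32*l^3 + 52*l^2 - 114*l + 84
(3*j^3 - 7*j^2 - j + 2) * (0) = 0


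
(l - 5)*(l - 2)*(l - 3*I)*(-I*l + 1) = -I*l^4 - 2*l^3 + 7*I*l^3 + 14*l^2 - 13*I*l^2 - 20*l + 21*I*l - 30*I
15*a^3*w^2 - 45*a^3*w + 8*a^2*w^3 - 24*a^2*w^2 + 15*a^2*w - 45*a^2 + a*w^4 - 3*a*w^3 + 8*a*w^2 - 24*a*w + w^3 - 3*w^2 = (3*a + w)*(5*a + w)*(w - 3)*(a*w + 1)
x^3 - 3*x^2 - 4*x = x*(x - 4)*(x + 1)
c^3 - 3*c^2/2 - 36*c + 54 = (c - 6)*(c - 3/2)*(c + 6)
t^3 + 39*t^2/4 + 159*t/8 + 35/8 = (t + 1/4)*(t + 5/2)*(t + 7)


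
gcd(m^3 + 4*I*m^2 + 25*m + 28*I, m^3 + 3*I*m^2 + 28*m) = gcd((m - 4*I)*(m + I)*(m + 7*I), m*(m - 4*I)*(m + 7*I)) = m^2 + 3*I*m + 28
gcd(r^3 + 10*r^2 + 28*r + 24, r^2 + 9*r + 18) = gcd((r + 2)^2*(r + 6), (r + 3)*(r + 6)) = r + 6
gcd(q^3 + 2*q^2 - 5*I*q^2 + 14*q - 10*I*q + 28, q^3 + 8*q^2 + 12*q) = q + 2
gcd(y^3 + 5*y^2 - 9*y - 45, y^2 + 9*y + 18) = y + 3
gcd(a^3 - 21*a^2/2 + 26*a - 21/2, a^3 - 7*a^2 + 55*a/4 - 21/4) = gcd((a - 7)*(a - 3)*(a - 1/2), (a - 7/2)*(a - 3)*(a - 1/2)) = a^2 - 7*a/2 + 3/2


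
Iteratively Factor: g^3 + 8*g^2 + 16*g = (g + 4)*(g^2 + 4*g) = (g + 4)^2*(g)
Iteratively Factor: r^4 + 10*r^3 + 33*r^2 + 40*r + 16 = (r + 1)*(r^3 + 9*r^2 + 24*r + 16) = (r + 1)*(r + 4)*(r^2 + 5*r + 4) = (r + 1)^2*(r + 4)*(r + 4)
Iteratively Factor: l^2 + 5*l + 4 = (l + 1)*(l + 4)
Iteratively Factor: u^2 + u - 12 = (u - 3)*(u + 4)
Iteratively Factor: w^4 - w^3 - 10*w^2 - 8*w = (w + 1)*(w^3 - 2*w^2 - 8*w) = (w + 1)*(w + 2)*(w^2 - 4*w) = w*(w + 1)*(w + 2)*(w - 4)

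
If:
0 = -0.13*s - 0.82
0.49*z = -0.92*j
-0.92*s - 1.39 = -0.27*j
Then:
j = -16.34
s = -6.31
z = 30.69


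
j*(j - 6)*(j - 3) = j^3 - 9*j^2 + 18*j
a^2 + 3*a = a*(a + 3)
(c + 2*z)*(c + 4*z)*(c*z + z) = c^3*z + 6*c^2*z^2 + c^2*z + 8*c*z^3 + 6*c*z^2 + 8*z^3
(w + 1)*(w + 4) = w^2 + 5*w + 4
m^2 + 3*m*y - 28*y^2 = (m - 4*y)*(m + 7*y)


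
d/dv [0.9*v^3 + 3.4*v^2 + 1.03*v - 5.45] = 2.7*v^2 + 6.8*v + 1.03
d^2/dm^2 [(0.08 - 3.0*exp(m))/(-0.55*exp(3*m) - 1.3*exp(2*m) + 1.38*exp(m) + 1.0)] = (3.63*exp(6*m) + 6.2172*exp(5*m) + 13.5488*exp(4*m) + 26.41264*exp(3*m) + 23.43456*exp(2*m) - 4.708352*exp(m) + 3.1104)*exp(m)/(0.166375*exp(9*m) + 1.17975*exp(8*m) + 1.53615*exp(7*m) - 4.6307*exp(6*m) - 8.14434*exp(5*m) + 6.91116*exp(4*m) + 9.785928*exp(3*m) - 1.8132*exp(2*m) - 4.14*exp(m) - 1.0)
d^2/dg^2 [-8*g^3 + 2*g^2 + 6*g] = 4 - 48*g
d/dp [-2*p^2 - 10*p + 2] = -4*p - 10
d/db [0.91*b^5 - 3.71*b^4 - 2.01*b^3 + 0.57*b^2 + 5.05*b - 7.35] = 4.55*b^4 - 14.84*b^3 - 6.03*b^2 + 1.14*b + 5.05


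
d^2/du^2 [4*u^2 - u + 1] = 8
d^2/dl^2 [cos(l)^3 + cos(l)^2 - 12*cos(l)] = 45*cos(l)/4 - 2*cos(2*l) - 9*cos(3*l)/4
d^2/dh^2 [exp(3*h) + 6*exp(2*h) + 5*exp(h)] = (9*exp(2*h) + 24*exp(h) + 5)*exp(h)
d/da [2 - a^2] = -2*a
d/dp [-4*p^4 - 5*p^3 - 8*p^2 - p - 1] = -16*p^3 - 15*p^2 - 16*p - 1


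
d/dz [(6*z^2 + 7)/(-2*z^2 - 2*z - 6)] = (-6*z^2 - 22*z + 7)/(2*(z^4 + 2*z^3 + 7*z^2 + 6*z + 9))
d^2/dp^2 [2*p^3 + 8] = 12*p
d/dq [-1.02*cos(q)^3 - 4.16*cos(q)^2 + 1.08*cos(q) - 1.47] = (3.06*cos(q)^2 + 8.32*cos(q) - 1.08)*sin(q)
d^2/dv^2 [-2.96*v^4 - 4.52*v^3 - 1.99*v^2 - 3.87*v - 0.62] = -35.52*v^2 - 27.12*v - 3.98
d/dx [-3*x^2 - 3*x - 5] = -6*x - 3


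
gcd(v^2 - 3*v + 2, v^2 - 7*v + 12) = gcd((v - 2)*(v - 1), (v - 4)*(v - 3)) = 1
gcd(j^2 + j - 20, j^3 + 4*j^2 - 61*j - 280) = j + 5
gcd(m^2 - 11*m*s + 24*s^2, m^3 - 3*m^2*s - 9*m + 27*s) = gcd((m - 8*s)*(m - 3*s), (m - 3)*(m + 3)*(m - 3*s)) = -m + 3*s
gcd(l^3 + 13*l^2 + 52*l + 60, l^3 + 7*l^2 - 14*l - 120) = l^2 + 11*l + 30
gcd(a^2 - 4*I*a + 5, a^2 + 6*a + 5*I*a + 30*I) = 1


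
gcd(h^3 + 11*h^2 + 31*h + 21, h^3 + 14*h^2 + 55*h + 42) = h^2 + 8*h + 7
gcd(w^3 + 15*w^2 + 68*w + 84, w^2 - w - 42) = w + 6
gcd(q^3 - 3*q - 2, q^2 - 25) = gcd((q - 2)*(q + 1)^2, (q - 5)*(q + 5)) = 1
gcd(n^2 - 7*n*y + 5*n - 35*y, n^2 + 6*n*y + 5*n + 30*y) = n + 5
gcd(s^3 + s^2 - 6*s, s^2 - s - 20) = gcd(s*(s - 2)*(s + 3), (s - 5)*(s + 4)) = 1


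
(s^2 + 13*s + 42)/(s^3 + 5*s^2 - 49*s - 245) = (s + 6)/(s^2 - 2*s - 35)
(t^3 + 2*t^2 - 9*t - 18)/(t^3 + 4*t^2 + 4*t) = (t^2 - 9)/(t*(t + 2))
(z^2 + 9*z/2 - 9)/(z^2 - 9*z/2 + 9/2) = (z + 6)/(z - 3)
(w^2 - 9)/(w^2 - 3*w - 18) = (w - 3)/(w - 6)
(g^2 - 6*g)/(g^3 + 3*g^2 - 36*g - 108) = g/(g^2 + 9*g + 18)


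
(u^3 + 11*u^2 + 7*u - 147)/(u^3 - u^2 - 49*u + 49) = (u^2 + 4*u - 21)/(u^2 - 8*u + 7)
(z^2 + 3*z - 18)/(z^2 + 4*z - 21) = (z + 6)/(z + 7)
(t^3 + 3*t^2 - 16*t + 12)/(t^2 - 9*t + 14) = (t^2 + 5*t - 6)/(t - 7)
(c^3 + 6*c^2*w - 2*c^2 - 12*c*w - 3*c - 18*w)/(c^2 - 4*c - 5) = (c^2 + 6*c*w - 3*c - 18*w)/(c - 5)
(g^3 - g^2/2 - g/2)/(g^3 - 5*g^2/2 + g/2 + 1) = g/(g - 2)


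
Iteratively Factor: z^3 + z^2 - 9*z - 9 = (z + 3)*(z^2 - 2*z - 3) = (z - 3)*(z + 3)*(z + 1)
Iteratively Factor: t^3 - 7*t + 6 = (t - 1)*(t^2 + t - 6) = (t - 2)*(t - 1)*(t + 3)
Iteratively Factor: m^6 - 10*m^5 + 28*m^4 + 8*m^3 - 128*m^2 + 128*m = (m - 2)*(m^5 - 8*m^4 + 12*m^3 + 32*m^2 - 64*m) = (m - 2)*(m + 2)*(m^4 - 10*m^3 + 32*m^2 - 32*m) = m*(m - 2)*(m + 2)*(m^3 - 10*m^2 + 32*m - 32) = m*(m - 4)*(m - 2)*(m + 2)*(m^2 - 6*m + 8) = m*(m - 4)*(m - 2)^2*(m + 2)*(m - 4)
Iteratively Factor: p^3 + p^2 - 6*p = (p - 2)*(p^2 + 3*p) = (p - 2)*(p + 3)*(p)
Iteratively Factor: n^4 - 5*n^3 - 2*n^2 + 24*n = (n - 4)*(n^3 - n^2 - 6*n) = (n - 4)*(n - 3)*(n^2 + 2*n) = n*(n - 4)*(n - 3)*(n + 2)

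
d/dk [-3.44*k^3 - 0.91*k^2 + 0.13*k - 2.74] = -10.32*k^2 - 1.82*k + 0.13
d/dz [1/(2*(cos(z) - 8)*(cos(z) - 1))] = (2*cos(z) - 9)*sin(z)/(2*(cos(z) - 8)^2*(cos(z) - 1)^2)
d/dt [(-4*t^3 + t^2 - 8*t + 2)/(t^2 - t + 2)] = (-4*t^4 + 8*t^3 - 17*t^2 - 14)/(t^4 - 2*t^3 + 5*t^2 - 4*t + 4)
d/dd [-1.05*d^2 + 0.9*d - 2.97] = 0.9 - 2.1*d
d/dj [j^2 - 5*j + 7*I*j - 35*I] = 2*j - 5 + 7*I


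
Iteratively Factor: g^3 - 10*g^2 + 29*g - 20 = (g - 1)*(g^2 - 9*g + 20) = (g - 5)*(g - 1)*(g - 4)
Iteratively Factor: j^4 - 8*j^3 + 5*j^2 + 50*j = (j + 2)*(j^3 - 10*j^2 + 25*j) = (j - 5)*(j + 2)*(j^2 - 5*j) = (j - 5)^2*(j + 2)*(j)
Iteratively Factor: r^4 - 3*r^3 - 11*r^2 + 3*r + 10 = (r + 1)*(r^3 - 4*r^2 - 7*r + 10) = (r + 1)*(r + 2)*(r^2 - 6*r + 5) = (r - 1)*(r + 1)*(r + 2)*(r - 5)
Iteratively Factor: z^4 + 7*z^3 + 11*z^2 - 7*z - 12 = (z + 4)*(z^3 + 3*z^2 - z - 3) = (z - 1)*(z + 4)*(z^2 + 4*z + 3) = (z - 1)*(z + 1)*(z + 4)*(z + 3)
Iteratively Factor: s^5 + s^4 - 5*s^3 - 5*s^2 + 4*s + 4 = (s + 2)*(s^4 - s^3 - 3*s^2 + s + 2) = (s - 2)*(s + 2)*(s^3 + s^2 - s - 1) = (s - 2)*(s - 1)*(s + 2)*(s^2 + 2*s + 1) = (s - 2)*(s - 1)*(s + 1)*(s + 2)*(s + 1)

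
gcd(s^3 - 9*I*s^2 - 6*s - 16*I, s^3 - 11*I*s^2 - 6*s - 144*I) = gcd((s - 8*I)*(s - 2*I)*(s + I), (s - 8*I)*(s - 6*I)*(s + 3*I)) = s - 8*I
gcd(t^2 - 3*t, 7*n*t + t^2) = t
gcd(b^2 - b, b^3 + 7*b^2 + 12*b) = b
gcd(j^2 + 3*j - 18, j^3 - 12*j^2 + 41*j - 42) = j - 3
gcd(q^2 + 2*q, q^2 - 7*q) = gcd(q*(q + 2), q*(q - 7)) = q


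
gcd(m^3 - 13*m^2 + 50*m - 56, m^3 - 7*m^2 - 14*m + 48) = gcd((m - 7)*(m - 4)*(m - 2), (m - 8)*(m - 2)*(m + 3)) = m - 2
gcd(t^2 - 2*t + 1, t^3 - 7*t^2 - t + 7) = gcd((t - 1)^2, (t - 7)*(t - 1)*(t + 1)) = t - 1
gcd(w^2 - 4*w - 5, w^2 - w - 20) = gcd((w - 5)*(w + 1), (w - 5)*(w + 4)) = w - 5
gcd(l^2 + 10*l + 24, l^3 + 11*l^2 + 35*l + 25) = 1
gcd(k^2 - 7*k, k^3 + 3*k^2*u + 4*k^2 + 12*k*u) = k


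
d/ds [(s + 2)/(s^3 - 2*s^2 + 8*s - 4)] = (s^3 - 2*s^2 + 8*s - (s + 2)*(3*s^2 - 4*s + 8) - 4)/(s^3 - 2*s^2 + 8*s - 4)^2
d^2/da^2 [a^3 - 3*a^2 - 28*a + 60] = 6*a - 6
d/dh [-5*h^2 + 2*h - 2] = 2 - 10*h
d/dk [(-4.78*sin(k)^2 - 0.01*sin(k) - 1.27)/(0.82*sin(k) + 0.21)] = 1.48720999405116*(-3.9196*sin(k)^2 - 2.0076*sin(k) + 1.0393)*cos(k)/(1.0*sin(k) + 0.25609756097561)^2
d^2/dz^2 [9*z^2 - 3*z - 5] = 18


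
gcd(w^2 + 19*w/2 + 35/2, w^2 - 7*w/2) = 1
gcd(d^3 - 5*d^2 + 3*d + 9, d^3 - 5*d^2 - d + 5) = d + 1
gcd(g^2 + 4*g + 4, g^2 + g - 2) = g + 2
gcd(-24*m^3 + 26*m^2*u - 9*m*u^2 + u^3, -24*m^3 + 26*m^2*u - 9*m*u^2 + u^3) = -24*m^3 + 26*m^2*u - 9*m*u^2 + u^3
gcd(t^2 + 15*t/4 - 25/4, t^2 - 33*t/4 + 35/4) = t - 5/4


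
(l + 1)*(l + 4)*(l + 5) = l^3 + 10*l^2 + 29*l + 20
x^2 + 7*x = x*(x + 7)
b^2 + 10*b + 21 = (b + 3)*(b + 7)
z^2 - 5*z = z*(z - 5)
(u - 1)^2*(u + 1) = u^3 - u^2 - u + 1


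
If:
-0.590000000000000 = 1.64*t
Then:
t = -0.36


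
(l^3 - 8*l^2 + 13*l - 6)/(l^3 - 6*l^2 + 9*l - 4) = (l - 6)/(l - 4)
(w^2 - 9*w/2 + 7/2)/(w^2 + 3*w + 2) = (2*w^2 - 9*w + 7)/(2*(w^2 + 3*w + 2))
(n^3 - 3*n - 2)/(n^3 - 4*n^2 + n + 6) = (n + 1)/(n - 3)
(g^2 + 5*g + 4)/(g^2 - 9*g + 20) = (g^2 + 5*g + 4)/(g^2 - 9*g + 20)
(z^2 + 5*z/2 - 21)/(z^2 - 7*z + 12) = (z^2 + 5*z/2 - 21)/(z^2 - 7*z + 12)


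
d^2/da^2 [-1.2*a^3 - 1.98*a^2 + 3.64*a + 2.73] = -7.2*a - 3.96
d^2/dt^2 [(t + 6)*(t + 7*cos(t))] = -7*(t + 6)*cos(t) - 14*sin(t) + 2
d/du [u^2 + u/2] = 2*u + 1/2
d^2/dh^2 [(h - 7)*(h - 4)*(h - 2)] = 6*h - 26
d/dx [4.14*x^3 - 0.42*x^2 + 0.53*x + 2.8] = 12.42*x^2 - 0.84*x + 0.53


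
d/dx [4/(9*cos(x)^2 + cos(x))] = 4*(sin(x)/cos(x)^2 + 18*tan(x))/(9*cos(x) + 1)^2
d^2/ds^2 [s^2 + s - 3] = 2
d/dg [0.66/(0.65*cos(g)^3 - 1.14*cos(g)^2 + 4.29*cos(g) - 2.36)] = (1.287*cos(g)^2 - 1.5048*cos(g) + 2.8314)*sin(g)/(0.65*cos(g)^3 - 1.14*cos(g)^2 + 4.29*cos(g) - 2.36)^2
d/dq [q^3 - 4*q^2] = q*(3*q - 8)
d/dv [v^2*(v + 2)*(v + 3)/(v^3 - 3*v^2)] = (v^2 - 6*v - 21)/(v^2 - 6*v + 9)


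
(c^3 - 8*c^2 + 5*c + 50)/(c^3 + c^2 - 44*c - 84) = (c^2 - 10*c + 25)/(c^2 - c - 42)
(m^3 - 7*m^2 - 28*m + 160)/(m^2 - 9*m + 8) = (m^2 + m - 20)/(m - 1)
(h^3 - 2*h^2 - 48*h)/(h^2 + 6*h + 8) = h*(h^2 - 2*h - 48)/(h^2 + 6*h + 8)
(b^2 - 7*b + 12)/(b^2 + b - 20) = (b - 3)/(b + 5)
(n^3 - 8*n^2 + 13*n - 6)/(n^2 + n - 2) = (n^2 - 7*n + 6)/(n + 2)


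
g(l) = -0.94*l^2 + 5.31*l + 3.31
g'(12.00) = -17.25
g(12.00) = -68.33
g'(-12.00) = 27.87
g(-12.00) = -195.77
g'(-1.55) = 8.22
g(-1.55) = -7.18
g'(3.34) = -0.97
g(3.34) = 10.56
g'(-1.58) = 8.28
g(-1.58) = -7.43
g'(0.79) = 3.82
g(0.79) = 6.92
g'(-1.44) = 8.02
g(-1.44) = -6.29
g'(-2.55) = 10.10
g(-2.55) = -16.34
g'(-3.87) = 12.59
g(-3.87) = -31.32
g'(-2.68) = 10.35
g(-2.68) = -17.67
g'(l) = 5.31 - 1.88*l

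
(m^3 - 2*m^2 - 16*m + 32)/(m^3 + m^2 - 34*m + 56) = (m + 4)/(m + 7)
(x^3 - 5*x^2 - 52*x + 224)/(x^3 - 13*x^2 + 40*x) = (x^2 + 3*x - 28)/(x*(x - 5))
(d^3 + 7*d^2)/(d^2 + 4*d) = d*(d + 7)/(d + 4)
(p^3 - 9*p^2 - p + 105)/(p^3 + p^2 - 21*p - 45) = (p - 7)/(p + 3)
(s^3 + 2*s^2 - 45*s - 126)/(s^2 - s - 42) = s + 3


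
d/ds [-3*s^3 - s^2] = s*(-9*s - 2)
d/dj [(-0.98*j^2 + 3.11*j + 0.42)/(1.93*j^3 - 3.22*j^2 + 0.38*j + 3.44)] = (1.8914*j^4 - 12.0046*j^3 + 7.21*j^2 - 4.0376*j + 10.5388)/(3.7249*j^6 - 12.4292*j^5 + 11.8352*j^4 + 10.8312*j^3 - 22.0092*j^2 + 2.6144*j + 11.8336)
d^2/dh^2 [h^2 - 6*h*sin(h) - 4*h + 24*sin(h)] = 6*h*sin(h) - 24*sin(h) - 12*cos(h) + 2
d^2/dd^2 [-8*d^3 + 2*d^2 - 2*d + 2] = 4 - 48*d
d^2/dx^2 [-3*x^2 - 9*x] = -6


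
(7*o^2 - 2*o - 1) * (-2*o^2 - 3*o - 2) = -14*o^4 - 17*o^3 - 6*o^2 + 7*o + 2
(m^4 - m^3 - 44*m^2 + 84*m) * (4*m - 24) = 4*m^5 - 28*m^4 - 152*m^3 + 1392*m^2 - 2016*m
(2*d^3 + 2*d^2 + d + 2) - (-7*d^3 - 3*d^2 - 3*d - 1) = 9*d^3 + 5*d^2 + 4*d + 3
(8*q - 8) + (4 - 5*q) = 3*q - 4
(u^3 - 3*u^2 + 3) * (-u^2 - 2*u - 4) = -u^5 + u^4 + 2*u^3 + 9*u^2 - 6*u - 12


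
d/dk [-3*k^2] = -6*k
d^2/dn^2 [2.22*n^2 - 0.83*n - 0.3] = 4.44000000000000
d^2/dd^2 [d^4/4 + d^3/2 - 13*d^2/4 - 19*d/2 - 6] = 3*d^2 + 3*d - 13/2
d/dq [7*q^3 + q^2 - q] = 21*q^2 + 2*q - 1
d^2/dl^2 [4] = 0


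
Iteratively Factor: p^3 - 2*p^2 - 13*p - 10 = (p + 2)*(p^2 - 4*p - 5) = (p - 5)*(p + 2)*(p + 1)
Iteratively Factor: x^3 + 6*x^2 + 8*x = (x + 2)*(x^2 + 4*x) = (x + 2)*(x + 4)*(x)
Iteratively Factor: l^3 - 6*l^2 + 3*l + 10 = (l - 2)*(l^2 - 4*l - 5) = (l - 5)*(l - 2)*(l + 1)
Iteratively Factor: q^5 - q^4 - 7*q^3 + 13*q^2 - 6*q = (q + 3)*(q^4 - 4*q^3 + 5*q^2 - 2*q) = q*(q + 3)*(q^3 - 4*q^2 + 5*q - 2) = q*(q - 2)*(q + 3)*(q^2 - 2*q + 1) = q*(q - 2)*(q - 1)*(q + 3)*(q - 1)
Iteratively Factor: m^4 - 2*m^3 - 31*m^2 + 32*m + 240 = (m + 3)*(m^3 - 5*m^2 - 16*m + 80) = (m + 3)*(m + 4)*(m^2 - 9*m + 20) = (m - 4)*(m + 3)*(m + 4)*(m - 5)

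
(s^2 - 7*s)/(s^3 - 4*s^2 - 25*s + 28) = s/(s^2 + 3*s - 4)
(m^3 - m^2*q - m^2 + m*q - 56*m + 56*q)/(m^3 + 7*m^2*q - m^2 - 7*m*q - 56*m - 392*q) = (m - q)/(m + 7*q)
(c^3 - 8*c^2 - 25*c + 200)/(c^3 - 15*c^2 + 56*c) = (c^2 - 25)/(c*(c - 7))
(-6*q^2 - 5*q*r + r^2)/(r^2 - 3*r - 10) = (6*q^2 + 5*q*r - r^2)/(-r^2 + 3*r + 10)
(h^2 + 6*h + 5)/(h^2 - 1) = (h + 5)/(h - 1)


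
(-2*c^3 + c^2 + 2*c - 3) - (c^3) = -3*c^3 + c^2 + 2*c - 3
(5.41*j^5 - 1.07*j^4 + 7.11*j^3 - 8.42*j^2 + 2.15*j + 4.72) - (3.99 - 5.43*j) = 5.41*j^5 - 1.07*j^4 + 7.11*j^3 - 8.42*j^2 + 7.58*j + 0.73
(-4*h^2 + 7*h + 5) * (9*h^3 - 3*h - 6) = -36*h^5 + 63*h^4 + 57*h^3 + 3*h^2 - 57*h - 30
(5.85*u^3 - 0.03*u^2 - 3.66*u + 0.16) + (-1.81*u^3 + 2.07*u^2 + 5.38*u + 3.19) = 4.04*u^3 + 2.04*u^2 + 1.72*u + 3.35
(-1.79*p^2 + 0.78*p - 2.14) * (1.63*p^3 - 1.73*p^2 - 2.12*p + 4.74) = -2.9177*p^5 + 4.3681*p^4 - 1.0428*p^3 - 6.436*p^2 + 8.234*p - 10.1436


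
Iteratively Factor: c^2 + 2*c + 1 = (c + 1)*(c + 1)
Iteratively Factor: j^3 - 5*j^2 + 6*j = (j - 3)*(j^2 - 2*j) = (j - 3)*(j - 2)*(j)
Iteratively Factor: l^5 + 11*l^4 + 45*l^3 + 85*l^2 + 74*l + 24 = (l + 1)*(l^4 + 10*l^3 + 35*l^2 + 50*l + 24) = (l + 1)^2*(l^3 + 9*l^2 + 26*l + 24) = (l + 1)^2*(l + 4)*(l^2 + 5*l + 6) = (l + 1)^2*(l + 3)*(l + 4)*(l + 2)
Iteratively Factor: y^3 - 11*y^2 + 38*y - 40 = (y - 2)*(y^2 - 9*y + 20) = (y - 4)*(y - 2)*(y - 5)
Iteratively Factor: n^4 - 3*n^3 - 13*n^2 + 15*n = (n + 3)*(n^3 - 6*n^2 + 5*n) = (n - 5)*(n + 3)*(n^2 - n) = (n - 5)*(n - 1)*(n + 3)*(n)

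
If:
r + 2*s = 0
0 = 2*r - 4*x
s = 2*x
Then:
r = 0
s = 0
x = 0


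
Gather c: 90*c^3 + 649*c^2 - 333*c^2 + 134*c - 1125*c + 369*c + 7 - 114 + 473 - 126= 90*c^3 + 316*c^2 - 622*c + 240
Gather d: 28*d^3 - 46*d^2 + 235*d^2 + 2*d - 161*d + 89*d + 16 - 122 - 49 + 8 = 28*d^3 + 189*d^2 - 70*d - 147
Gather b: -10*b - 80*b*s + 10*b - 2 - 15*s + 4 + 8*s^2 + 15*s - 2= -80*b*s + 8*s^2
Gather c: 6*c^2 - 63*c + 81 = 6*c^2 - 63*c + 81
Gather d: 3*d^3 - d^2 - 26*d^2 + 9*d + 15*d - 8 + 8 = 3*d^3 - 27*d^2 + 24*d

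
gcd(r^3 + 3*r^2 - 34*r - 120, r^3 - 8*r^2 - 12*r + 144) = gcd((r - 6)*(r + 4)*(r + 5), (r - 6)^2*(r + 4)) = r^2 - 2*r - 24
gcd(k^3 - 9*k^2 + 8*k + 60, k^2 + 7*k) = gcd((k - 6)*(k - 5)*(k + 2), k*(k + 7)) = 1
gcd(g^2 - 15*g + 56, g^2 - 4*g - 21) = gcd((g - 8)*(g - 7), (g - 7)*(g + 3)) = g - 7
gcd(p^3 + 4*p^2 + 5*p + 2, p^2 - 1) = p + 1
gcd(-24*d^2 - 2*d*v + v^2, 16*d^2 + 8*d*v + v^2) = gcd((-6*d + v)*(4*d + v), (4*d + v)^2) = 4*d + v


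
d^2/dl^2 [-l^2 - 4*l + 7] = -2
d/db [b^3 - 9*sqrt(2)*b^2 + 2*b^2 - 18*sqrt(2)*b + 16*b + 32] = 3*b^2 - 18*sqrt(2)*b + 4*b - 18*sqrt(2) + 16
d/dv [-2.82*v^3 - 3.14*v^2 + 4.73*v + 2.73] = -8.46*v^2 - 6.28*v + 4.73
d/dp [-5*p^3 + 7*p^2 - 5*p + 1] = -15*p^2 + 14*p - 5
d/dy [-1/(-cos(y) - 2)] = sin(y)/(cos(y) + 2)^2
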